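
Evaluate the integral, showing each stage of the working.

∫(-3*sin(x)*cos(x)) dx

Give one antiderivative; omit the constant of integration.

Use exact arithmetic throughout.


Step 1. Substitute u = sin(x), turning ∫(-3*sin(x)*cos(x)) dx into ∫(-3*u) du: now ∫(-3*u) du.
Step 2. Evaluate the standard form: now -3*u**2/2.
Step 3. Substitute back u = sin(x): now -3*sin(x)**2/2.
Answer: -3*sin(x)**2/2.


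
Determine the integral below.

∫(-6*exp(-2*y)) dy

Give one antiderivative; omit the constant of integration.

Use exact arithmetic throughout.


Answer: 3*exp(-2*y).


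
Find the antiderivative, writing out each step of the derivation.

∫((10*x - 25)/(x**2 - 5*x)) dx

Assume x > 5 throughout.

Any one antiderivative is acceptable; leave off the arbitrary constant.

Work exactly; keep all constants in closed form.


Step 1. Decompose ∫((10*x - 25)/(x**2 - 5*x)) dx by partial fractions, (10*x - 25)/(x**2 - 5*x) = 5/(x - 5) + 5/x: now ∫(5/x) dx + ∫(5/(x - 5)) dx.
Step 2. Evaluate the standard form [assuming x > 0]: now 5*log(x) + ∫(5/(x - 5)) dx.
Step 3. Evaluate the standard form [assuming x > 5]: now 5*log(x) + 5*log(x - 5).
Answer: 5*log(x) + 5*log(x - 5).


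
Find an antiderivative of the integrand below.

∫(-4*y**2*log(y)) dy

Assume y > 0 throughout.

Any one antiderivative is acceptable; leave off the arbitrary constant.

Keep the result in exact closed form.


Answer: -4*y**3*log(y)/3 + 4*y**3/9.


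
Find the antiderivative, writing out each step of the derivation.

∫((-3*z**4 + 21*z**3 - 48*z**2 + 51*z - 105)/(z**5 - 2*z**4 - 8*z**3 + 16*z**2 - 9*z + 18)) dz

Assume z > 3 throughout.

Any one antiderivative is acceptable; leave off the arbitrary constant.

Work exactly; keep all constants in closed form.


Step 1. Decompose ∫((-3*z**4 + 21*z**3 - 48*z**2 + 51*z - 105)/(z**5 - 2*z**4 - 8*z**3 + 16*z**2 - 9*z + 18)) dz by partial fractions, (-3*z**4 + 21*z**3 - 48*z**2 + 51*z - 105)/(z**5 - 2*z**4 - 8*z**3 + 16*z**2 - 9*z + 18) = -3/(z**2 + 1) - 5/(z + 3) + 3/(z - 2) - 1/(z - 3): now ∫(-1/(z - 3)) dz + ∫(3/(z - 2)) dz + ∫(-5/(z + 3)) dz + ∫(-3/(z**2 + 1)) dz.
Step 2. Evaluate the standard form [assuming z > 2]: now 3*log(z - 2) + ∫(-1/(z - 3)) dz + ∫(-5/(z + 3)) dz + ∫(-3/(z**2 + 1)) dz.
Step 3. Evaluate the standard form [assuming z > -3]: now 3*log(z - 2) - 5*log(z + 3) + ∫(-1/(z - 3)) dz + ∫(-3/(z**2 + 1)) dz.
Step 4. Evaluate the standard form [assuming z > 3]: now -log(z - 3) + 3*log(z - 2) - 5*log(z + 3) + ∫(-3/(z**2 + 1)) dz.
Step 5. Evaluate the standard form: now -log(z - 3) + 3*log(z - 2) - 5*log(z + 3) - 3*atan(z).
Answer: -log(z - 3) + 3*log(z - 2) - 5*log(z + 3) - 3*atan(z).


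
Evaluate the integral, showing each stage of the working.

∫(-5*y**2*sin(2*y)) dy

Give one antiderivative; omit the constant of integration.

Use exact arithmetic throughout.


Step 1. Integrate ∫(-5*y**2*sin(2*y)) dy by parts with u = y**2, dv = (-5*sin(2*y)) dy, so v = 5*cos(2*y)/2: now 5*y**2*cos(2*y)/2 + ∫(-5*y*cos(2*y)) dy.
Step 2. Integrate ∫(-5*y*cos(2*y)) dy by parts with u = y, dv = (-5*cos(2*y)) dy, so v = -5*sin(2*y)/2: now 5*y**2*cos(2*y)/2 - 5*y*sin(2*y)/2 + ∫(5*sin(2*y)/2) dy.
Step 3. Evaluate the standard form: now 5*y**2*cos(2*y)/2 - 5*y*sin(2*y)/2 - 5*cos(2*y)/4.
Answer: 5*y**2*cos(2*y)/2 - 5*y*sin(2*y)/2 - 5*cos(2*y)/4.


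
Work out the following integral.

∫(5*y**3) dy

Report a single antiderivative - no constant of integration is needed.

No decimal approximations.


Answer: 5*y**4/4.


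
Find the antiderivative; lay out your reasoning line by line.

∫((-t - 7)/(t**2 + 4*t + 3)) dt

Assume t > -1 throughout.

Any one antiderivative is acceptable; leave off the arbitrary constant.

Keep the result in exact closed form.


Step 1. Decompose ∫((-t - 7)/(t**2 + 4*t + 3)) dt by partial fractions, (-t - 7)/(t**2 + 4*t + 3) = 2/(t + 3) - 3/(t + 1): now ∫(-3/(t + 1)) dt + ∫(2/(t + 3)) dt.
Step 2. Evaluate the standard form [assuming t > -3]: now 2*log(t + 3) + ∫(-3/(t + 1)) dt.
Step 3. Evaluate the standard form [assuming t > -1]: now -3*log(t + 1) + 2*log(t + 3).
Answer: -3*log(t + 1) + 2*log(t + 3).


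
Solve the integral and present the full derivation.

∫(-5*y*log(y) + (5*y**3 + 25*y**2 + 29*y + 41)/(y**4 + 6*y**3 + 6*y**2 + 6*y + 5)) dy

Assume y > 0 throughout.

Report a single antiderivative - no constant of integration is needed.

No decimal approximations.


Step 1. Rewrite: now ∫(-5*y*log(y)) dy + ∫((5*y**3 + 25*y**2 + 29*y + 41)/(y**4 + 6*y**3 + 6*y**2 + 6*y + 5)) dy.
Step 2. Integrate ∫(-5*y*log(y)) dy by parts with u = log(y), dv = (-5*y) dy, so v = -5*y**2/2 [assuming y > 0]: now -5*y**2*log(y)/2 + ∫(5*y/2) dy + ∫((5*y**3 + 25*y**2 + 29*y + 41)/(y**4 + 6*y**3 + 6*y**2 + 6*y + 5)) dy.
Step 3. Evaluate the standard form: now -5*y**2*log(y)/2 + 5*y**2/4 + ∫((5*y**3 + 25*y**2 + 29*y + 41)/(y**4 + 6*y**3 + 6*y**2 + 6*y + 5)) dy.
Step 4. Decompose ∫((5*y**3 + 25*y**2 + 29*y + 41)/(y**4 + 6*y**3 + 6*y**2 + 6*y + 5)) dy by partial fractions, (5*y**3 + 25*y**2 + 29*y + 41)/(y**4 + 6*y**3 + 6*y**2 + 6*y + 5) = 4/(y**2 + 1) + 1/(y + 5) + 4/(y + 1): now -5*y**2*log(y)/2 + 5*y**2/4 + ∫(4/(y + 1)) dy + ∫(1/(y + 5)) dy + ∫(4/(y**2 + 1)) dy.
Step 5. Evaluate the standard form [assuming y > -1]: now -5*y**2*log(y)/2 + 5*y**2/4 + 4*log(y + 1) + ∫(1/(y + 5)) dy + ∫(4/(y**2 + 1)) dy.
Step 6. Evaluate the standard form [assuming y > -5]: now -5*y**2*log(y)/2 + 5*y**2/4 + 4*log(y + 1) + log(y + 5) + ∫(4/(y**2 + 1)) dy.
Step 7. Evaluate the standard form: now -5*y**2*log(y)/2 + 5*y**2/4 + 4*log(y + 1) + log(y + 5) + 4*atan(y).
Answer: -5*y**2*log(y)/2 + 5*y**2/4 + 4*log(y + 1) + log(y + 5) + 4*atan(y).


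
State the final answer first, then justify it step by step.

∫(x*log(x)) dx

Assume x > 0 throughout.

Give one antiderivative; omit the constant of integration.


The answer is x**2*log(x)/2 - x**2/4.
Step 1. Integrate ∫(x*log(x)) dx by parts with u = log(x), dv = (x) dx, so v = x**2/2 [assuming x > 0]: now x**2*log(x)/2 + ∫(-x/2) dx.
Step 2. Evaluate the standard form: now x**2*log(x)/2 - x**2/4.
Answer: x**2*log(x)/2 - x**2/4.


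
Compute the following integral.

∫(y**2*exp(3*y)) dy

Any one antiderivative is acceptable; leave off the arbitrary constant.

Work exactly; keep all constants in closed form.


Answer: y**2*exp(3*y)/3 - 2*y*exp(3*y)/9 + 2*exp(3*y)/27.


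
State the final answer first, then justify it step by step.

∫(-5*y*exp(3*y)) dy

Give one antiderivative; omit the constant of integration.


The answer is -5*y*exp(3*y)/3 + 5*exp(3*y)/9.
Step 1. Integrate ∫(-5*y*exp(3*y)) dy by parts with u = y, dv = (-5*exp(3*y)) dy, so v = -5*exp(3*y)/3: now -5*y*exp(3*y)/3 + ∫(5*exp(3*y)/3) dy.
Step 2. Evaluate the standard form: now -5*y*exp(3*y)/3 + 5*exp(3*y)/9.
Answer: -5*y*exp(3*y)/3 + 5*exp(3*y)/9.


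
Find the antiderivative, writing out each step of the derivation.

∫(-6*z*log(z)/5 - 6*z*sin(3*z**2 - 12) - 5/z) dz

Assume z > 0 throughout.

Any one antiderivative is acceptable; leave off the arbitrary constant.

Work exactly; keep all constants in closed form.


Step 1. Rewrite: now ∫(-5/z) dz + ∫(-6*z*log(z)/5) dz + ∫(-6*z*sin(3*z**2 - 12)) dz.
Step 2. Integrate ∫(-6*z*log(z)/5) dz by parts with u = log(z), dv = (-6*z/5) dz, so v = -3*z**2/5 [assuming z > 0]: now -3*z**2*log(z)/5 + ∫(-5/z) dz + ∫(3*z/5) dz + ∫(-6*z*sin(3*z**2 - 12)) dz.
Step 3. Evaluate the standard form: now -3*z**2*log(z)/5 + 3*z**2/10 + ∫(-5/z) dz + ∫(-6*z*sin(3*z**2 - 12)) dz.
Step 4. Evaluate the standard form [assuming z > 0]: now -3*z**2*log(z)/5 + 3*z**2/10 - 5*log(z) + ∫(-6*z*sin(3*z**2 - 12)) dz.
Step 5. Substitute u = z**2 - 4, turning ∫(-6*z*sin(3*z**2 - 12)) dz into ∫(-3*sin(3*u)) du: now -3*z**2*log(z)/5 + 3*z**2/10 - 5*log(z) + ∫(-3*sin(3*u)) du.
Step 6. Evaluate the standard form: now -3*z**2*log(z)/5 + 3*z**2/10 - 5*log(z) + cos(3*u).
Step 7. Substitute back u = z**2 - 4: now -3*z**2*log(z)/5 + 3*z**2/10 - 5*log(z) + cos(3*z**2 - 12).
Answer: -3*z**2*log(z)/5 + 3*z**2/10 - 5*log(z) + cos(3*z**2 - 12).


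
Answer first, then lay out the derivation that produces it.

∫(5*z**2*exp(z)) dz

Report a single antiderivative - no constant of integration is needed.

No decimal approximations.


The answer is 5*z**2*exp(z) - 10*z*exp(z) + 10*exp(z).
Step 1. Integrate ∫(5*z**2*exp(z)) dz by parts with u = z**2, dv = (5*exp(z)) dz, so v = 5*exp(z): now 5*z**2*exp(z) + ∫(-10*z*exp(z)) dz.
Step 2. Integrate ∫(-10*z*exp(z)) dz by parts with u = z, dv = (-10*exp(z)) dz, so v = -10*exp(z): now 5*z**2*exp(z) - 10*z*exp(z) + ∫(10*exp(z)) dz.
Step 3. Evaluate the standard form: now 5*z**2*exp(z) - 10*z*exp(z) + 10*exp(z).
Answer: 5*z**2*exp(z) - 10*z*exp(z) + 10*exp(z).


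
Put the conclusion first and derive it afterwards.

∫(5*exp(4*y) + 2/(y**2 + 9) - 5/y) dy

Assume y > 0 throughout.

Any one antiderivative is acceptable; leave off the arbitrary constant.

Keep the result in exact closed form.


The answer is 5*exp(4*y)/4 - 5*log(y) + 2*atan(y/3)/3.
Step 1. Rewrite: now ∫(-5/y) dy + ∫(2/(y**2 + 9)) dy + ∫(5*exp(4*y)) dy.
Step 2. Evaluate the standard form [assuming y > 0]: now -5*log(y) + ∫(2/(y**2 + 9)) dy + ∫(5*exp(4*y)) dy.
Step 3. Evaluate the standard form: now -5*log(y) + 2*atan(y/3)/3 + ∫(5*exp(4*y)) dy.
Step 4. Evaluate the standard form: now 5*exp(4*y)/4 - 5*log(y) + 2*atan(y/3)/3.
Answer: 5*exp(4*y)/4 - 5*log(y) + 2*atan(y/3)/3.


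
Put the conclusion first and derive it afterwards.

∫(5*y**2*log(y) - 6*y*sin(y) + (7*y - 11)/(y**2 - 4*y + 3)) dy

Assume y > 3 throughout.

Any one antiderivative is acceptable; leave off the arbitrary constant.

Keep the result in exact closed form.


The answer is 5*y**3*log(y)/3 - 5*y**3/9 + 6*y*cos(y) + 5*log(y - 3) + 2*log(y - 1) - 6*sin(y).
Step 1. Rewrite: now ∫(-6*y*sin(y)) dy + ∫(5*y**2*log(y)) dy + ∫((7*y - 11)/(y**2 - 4*y + 3)) dy.
Step 2. Integrate ∫(-6*y*sin(y)) dy by parts with u = y, dv = (-6*sin(y)) dy, so v = 6*cos(y): now 6*y*cos(y) + ∫(5*y**2*log(y)) dy + ∫((7*y - 11)/(y**2 - 4*y + 3)) dy + ∫(-6*cos(y)) dy.
Step 3. Evaluate the standard form: now 6*y*cos(y) - 6*sin(y) + ∫(5*y**2*log(y)) dy + ∫((7*y - 11)/(y**2 - 4*y + 3)) dy.
Step 4. Integrate ∫(5*y**2*log(y)) dy by parts with u = log(y), dv = (5*y**2) dy, so v = 5*y**3/3 [assuming y > 0]: now 5*y**3*log(y)/3 + 6*y*cos(y) - 6*sin(y) + ∫(-5*y**2/3) dy + ∫((7*y - 11)/(y**2 - 4*y + 3)) dy.
Step 5. Evaluate the standard form: now 5*y**3*log(y)/3 - 5*y**3/9 + 6*y*cos(y) - 6*sin(y) + ∫((7*y - 11)/(y**2 - 4*y + 3)) dy.
Step 6. Decompose ∫((7*y - 11)/(y**2 - 4*y + 3)) dy by partial fractions, (7*y - 11)/(y**2 - 4*y + 3) = 2/(y - 1) + 5/(y - 3): now 5*y**3*log(y)/3 - 5*y**3/9 + 6*y*cos(y) - 6*sin(y) + ∫(5/(y - 3)) dy + ∫(2/(y - 1)) dy.
Step 7. Evaluate the standard form [assuming y > 1]: now 5*y**3*log(y)/3 - 5*y**3/9 + 6*y*cos(y) + 2*log(y - 1) - 6*sin(y) + ∫(5/(y - 3)) dy.
Step 8. Evaluate the standard form [assuming y > 3]: now 5*y**3*log(y)/3 - 5*y**3/9 + 6*y*cos(y) + 5*log(y - 3) + 2*log(y - 1) - 6*sin(y).
Answer: 5*y**3*log(y)/3 - 5*y**3/9 + 6*y*cos(y) + 5*log(y - 3) + 2*log(y - 1) - 6*sin(y).


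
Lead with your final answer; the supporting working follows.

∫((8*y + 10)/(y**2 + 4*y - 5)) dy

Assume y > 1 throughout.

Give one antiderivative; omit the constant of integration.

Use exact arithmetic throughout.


The answer is 3*log(y - 1) + 5*log(y + 5).
Step 1. Decompose ∫((8*y + 10)/(y**2 + 4*y - 5)) dy by partial fractions, (8*y + 10)/(y**2 + 4*y - 5) = 5/(y + 5) + 3/(y - 1): now ∫(3/(y - 1)) dy + ∫(5/(y + 5)) dy.
Step 2. Evaluate the standard form [assuming y > -5]: now 5*log(y + 5) + ∫(3/(y - 1)) dy.
Step 3. Evaluate the standard form [assuming y > 1]: now 3*log(y - 1) + 5*log(y + 5).
Answer: 3*log(y - 1) + 5*log(y + 5).


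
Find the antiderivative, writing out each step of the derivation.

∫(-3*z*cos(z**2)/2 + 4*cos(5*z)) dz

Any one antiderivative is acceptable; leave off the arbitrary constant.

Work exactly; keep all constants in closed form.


Step 1. Rewrite: now ∫(-3*z*cos(z**2)/2) dz + ∫(4*cos(5*z)) dz.
Step 2. Substitute u = z**2, turning ∫(-3*z*cos(z**2)/2) dz into ∫(-3*cos(u)/4) du: now ∫(-3*cos(u)/4) du + ∫(4*cos(5*z)) dz.
Step 3. Evaluate the standard form: now -3*sin(u)/4 + ∫(4*cos(5*z)) dz.
Step 4. Substitute back u = z**2: now -3*sin(z**2)/4 + ∫(4*cos(5*z)) dz.
Step 5. Evaluate the standard form: now 4*sin(5*z)/5 - 3*sin(z**2)/4.
Answer: 4*sin(5*z)/5 - 3*sin(z**2)/4.


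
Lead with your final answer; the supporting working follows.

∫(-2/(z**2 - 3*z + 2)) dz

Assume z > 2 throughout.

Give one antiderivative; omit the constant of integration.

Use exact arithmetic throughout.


The answer is -2*log(z - 2) + 2*log(z - 1).
Step 1. Decompose ∫(-2/(z**2 - 3*z + 2)) dz by partial fractions, -2/(z**2 - 3*z + 2) = 2/(z - 1) - 2/(z - 2): now ∫(-2/(z - 2)) dz + ∫(2/(z - 1)) dz.
Step 2. Evaluate the standard form [assuming z > 1]: now 2*log(z - 1) + ∫(-2/(z - 2)) dz.
Step 3. Evaluate the standard form [assuming z > 2]: now -2*log(z - 2) + 2*log(z - 1).
Answer: -2*log(z - 2) + 2*log(z - 1).


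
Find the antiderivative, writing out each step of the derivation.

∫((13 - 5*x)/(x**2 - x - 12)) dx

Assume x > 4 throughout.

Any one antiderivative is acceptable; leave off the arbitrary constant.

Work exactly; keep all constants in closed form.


Step 1. Decompose ∫((13 - 5*x)/(x**2 - x - 12)) dx by partial fractions, (13 - 5*x)/(x**2 - x - 12) = -4/(x + 3) - 1/(x - 4): now ∫(-1/(x - 4)) dx + ∫(-4/(x + 3)) dx.
Step 2. Evaluate the standard form [assuming x > -3]: now -4*log(x + 3) + ∫(-1/(x - 4)) dx.
Step 3. Evaluate the standard form [assuming x > 4]: now -log(x - 4) - 4*log(x + 3).
Answer: -log(x - 4) - 4*log(x + 3).


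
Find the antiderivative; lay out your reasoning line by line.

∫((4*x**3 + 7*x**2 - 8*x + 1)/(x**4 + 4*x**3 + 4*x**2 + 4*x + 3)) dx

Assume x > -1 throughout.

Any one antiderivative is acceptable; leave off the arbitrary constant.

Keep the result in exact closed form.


Step 1. Decompose ∫((4*x**3 + 7*x**2 - 8*x + 1)/(x**4 + 4*x**3 + 4*x**2 + 4*x + 3)) dx by partial fractions, (4*x**3 + 7*x**2 - 8*x + 1)/(x**4 + 4*x**3 + 4*x**2 + 4*x + 3) = -3/(x**2 + 1) + 1/(x + 3) + 3/(x + 1): now ∫(3/(x + 1)) dx + ∫(1/(x + 3)) dx + ∫(-3/(x**2 + 1)) dx.
Step 2. Evaluate the standard form [assuming x > -3]: now log(x + 3) + ∫(3/(x + 1)) dx + ∫(-3/(x**2 + 1)) dx.
Step 3. Evaluate the standard form [assuming x > -1]: now 3*log(x + 1) + log(x + 3) + ∫(-3/(x**2 + 1)) dx.
Step 4. Evaluate the standard form: now 3*log(x + 1) + log(x + 3) - 3*atan(x).
Answer: 3*log(x + 1) + log(x + 3) - 3*atan(x).


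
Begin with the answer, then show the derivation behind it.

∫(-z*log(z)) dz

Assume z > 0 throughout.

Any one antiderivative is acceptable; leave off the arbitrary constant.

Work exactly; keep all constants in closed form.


The answer is -z**2*log(z)/2 + z**2/4.
Step 1. Integrate ∫(-z*log(z)) dz by parts with u = log(z), dv = (-z) dz, so v = -z**2/2 [assuming z > 0]: now -z**2*log(z)/2 + ∫(z/2) dz.
Step 2. Evaluate the standard form: now -z**2*log(z)/2 + z**2/4.
Answer: -z**2*log(z)/2 + z**2/4.


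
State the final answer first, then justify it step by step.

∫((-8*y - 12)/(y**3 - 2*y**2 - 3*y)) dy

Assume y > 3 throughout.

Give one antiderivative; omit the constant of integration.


The answer is 4*log(y) - 3*log(y - 3) - log(y + 1).
Step 1. Decompose ∫((-8*y - 12)/(y**3 - 2*y**2 - 3*y)) dy by partial fractions, (-8*y - 12)/(y**3 - 2*y**2 - 3*y) = -1/(y + 1) - 3/(y - 3) + 4/y: now ∫(4/y) dy + ∫(-3/(y - 3)) dy + ∫(-1/(y + 1)) dy.
Step 2. Evaluate the standard form [assuming y > -1]: now -log(y + 1) + ∫(4/y) dy + ∫(-3/(y - 3)) dy.
Step 3. Evaluate the standard form [assuming y > 0]: now 4*log(y) - log(y + 1) + ∫(-3/(y - 3)) dy.
Step 4. Evaluate the standard form [assuming y > 3]: now 4*log(y) - 3*log(y - 3) - log(y + 1).
Answer: 4*log(y) - 3*log(y - 3) - log(y + 1).


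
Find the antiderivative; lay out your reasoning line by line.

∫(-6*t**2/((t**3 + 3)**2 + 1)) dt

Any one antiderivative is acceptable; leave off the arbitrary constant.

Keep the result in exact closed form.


Step 1. Substitute u = t**3 + 3, turning ∫(-6*t**2/((t**3 + 3)**2 + 1)) dt into ∫(-2/(u**2 + 1)) du: now ∫(-2/(u**2 + 1)) du.
Step 2. Evaluate the standard form: now -2*atan(u).
Step 3. Substitute back u = t**3 + 3: now -2*atan(t**3 + 3).
Answer: -2*atan(t**3 + 3).


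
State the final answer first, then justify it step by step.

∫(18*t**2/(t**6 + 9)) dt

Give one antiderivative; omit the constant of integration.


The answer is 2*atan(t**3/3).
Step 1. Substitute u = t**3, turning ∫(18*t**2/(t**6 + 9)) dt into ∫(6/(u**2 + 9)) du: now ∫(6/(u**2 + 9)) du.
Step 2. Evaluate the standard form: now 2*atan(u/3).
Step 3. Substitute back u = t**3: now 2*atan(t**3/3).
Answer: 2*atan(t**3/3).


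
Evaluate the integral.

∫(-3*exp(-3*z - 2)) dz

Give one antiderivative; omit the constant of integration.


Answer: exp(-3*z - 2).


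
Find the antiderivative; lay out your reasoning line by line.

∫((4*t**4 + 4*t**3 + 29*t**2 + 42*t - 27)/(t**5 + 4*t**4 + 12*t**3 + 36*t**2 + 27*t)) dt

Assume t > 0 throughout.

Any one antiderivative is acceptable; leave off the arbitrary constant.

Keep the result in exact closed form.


Step 1. Decompose ∫((4*t**4 + 4*t**3 + 29*t**2 + 42*t - 27)/(t**5 + 4*t**4 + 12*t**3 + 36*t**2 + 27*t)) dt by partial fractions, (4*t**4 + 4*t**3 + 29*t**2 + 42*t - 27)/(t**5 + 4*t**4 + 12*t**3 + 36*t**2 + 27*t) = -1/(t**2 + 9) + 3/(t + 3) + 2/(t + 1) - 1/t: now ∫(-1/t) dt + ∫(2/(t + 1)) dt + ∫(3/(t + 3)) dt + ∫(-1/(t**2 + 9)) dt.
Step 2. Evaluate the standard form [assuming t > 0]: now -log(t) + ∫(2/(t + 1)) dt + ∫(3/(t + 3)) dt + ∫(-1/(t**2 + 9)) dt.
Step 3. Evaluate the standard form [assuming t > -1]: now -log(t) + 2*log(t + 1) + ∫(3/(t + 3)) dt + ∫(-1/(t**2 + 9)) dt.
Step 4. Evaluate the standard form [assuming t > -3]: now -log(t) + 2*log(t + 1) + 3*log(t + 3) + ∫(-1/(t**2 + 9)) dt.
Step 5. Evaluate the standard form: now -log(t) + 2*log(t + 1) + 3*log(t + 3) - atan(t/3)/3.
Answer: -log(t) + 2*log(t + 1) + 3*log(t + 3) - atan(t/3)/3.


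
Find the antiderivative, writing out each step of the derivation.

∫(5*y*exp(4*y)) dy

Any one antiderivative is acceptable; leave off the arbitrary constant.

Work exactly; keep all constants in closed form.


Step 1. Integrate ∫(5*y*exp(4*y)) dy by parts with u = y, dv = (5*exp(4*y)) dy, so v = 5*exp(4*y)/4: now 5*y*exp(4*y)/4 + ∫(-5*exp(4*y)/4) dy.
Step 2. Evaluate the standard form: now 5*y*exp(4*y)/4 - 5*exp(4*y)/16.
Answer: 5*y*exp(4*y)/4 - 5*exp(4*y)/16.


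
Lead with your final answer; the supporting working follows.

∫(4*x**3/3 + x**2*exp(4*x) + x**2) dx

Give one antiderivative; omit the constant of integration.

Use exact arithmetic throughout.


The answer is x**4/3 + x**3/3 + x**2*exp(4*x)/4 - x*exp(4*x)/8 + exp(4*x)/32.
Step 1. Rewrite: now ∫(x**2) dx + ∫(4*x**3/3) dx + ∫(x**2*exp(4*x)) dx.
Step 2. Evaluate the standard form: now x**4/3 + ∫(x**2) dx + ∫(x**2*exp(4*x)) dx.
Step 3. Evaluate the standard form: now x**4/3 + x**3/3 + ∫(x**2*exp(4*x)) dx.
Step 4. Integrate ∫(x**2*exp(4*x)) dx by parts with u = x**2, dv = (exp(4*x)) dx, so v = exp(4*x)/4: now x**4/3 + x**3/3 + x**2*exp(4*x)/4 + ∫(-x*exp(4*x)/2) dx.
Step 5. Integrate ∫(-x*exp(4*x)/2) dx by parts with u = x, dv = (-exp(4*x)/2) dx, so v = -exp(4*x)/8: now x**4/3 + x**3/3 + x**2*exp(4*x)/4 - x*exp(4*x)/8 + ∫(exp(4*x)/8) dx.
Step 6. Evaluate the standard form: now x**4/3 + x**3/3 + x**2*exp(4*x)/4 - x*exp(4*x)/8 + exp(4*x)/32.
Answer: x**4/3 + x**3/3 + x**2*exp(4*x)/4 - x*exp(4*x)/8 + exp(4*x)/32.


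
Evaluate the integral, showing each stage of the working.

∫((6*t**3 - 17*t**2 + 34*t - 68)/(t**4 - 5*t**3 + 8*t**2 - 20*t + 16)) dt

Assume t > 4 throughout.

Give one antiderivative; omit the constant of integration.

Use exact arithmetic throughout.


Step 1. Decompose ∫((6*t**3 - 17*t**2 + 34*t - 68)/(t**4 - 5*t**3 + 8*t**2 - 20*t + 16)) dt by partial fractions, (6*t**3 - 17*t**2 + 34*t - 68)/(t**4 - 5*t**3 + 8*t**2 - 20*t + 16) = -2/(t**2 + 4) + 3/(t - 1) + 3/(t - 4): now ∫(3/(t - 4)) dt + ∫(3/(t - 1)) dt + ∫(-2/(t**2 + 4)) dt.
Step 2. Evaluate the standard form [assuming t > 1]: now 3*log(t - 1) + ∫(3/(t - 4)) dt + ∫(-2/(t**2 + 4)) dt.
Step 3. Evaluate the standard form [assuming t > 4]: now 3*log(t - 4) + 3*log(t - 1) + ∫(-2/(t**2 + 4)) dt.
Step 4. Evaluate the standard form: now 3*log(t - 4) + 3*log(t - 1) - atan(t/2).
Answer: 3*log(t - 4) + 3*log(t - 1) - atan(t/2).


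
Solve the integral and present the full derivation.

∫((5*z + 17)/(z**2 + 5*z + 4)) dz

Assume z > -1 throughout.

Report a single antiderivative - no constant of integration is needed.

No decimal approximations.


Step 1. Decompose ∫((5*z + 17)/(z**2 + 5*z + 4)) dz by partial fractions, (5*z + 17)/(z**2 + 5*z + 4) = 1/(z + 4) + 4/(z + 1): now ∫(4/(z + 1)) dz + ∫(1/(z + 4)) dz.
Step 2. Evaluate the standard form [assuming z > -4]: now log(z + 4) + ∫(4/(z + 1)) dz.
Step 3. Evaluate the standard form [assuming z > -1]: now 4*log(z + 1) + log(z + 4).
Answer: 4*log(z + 1) + log(z + 4).


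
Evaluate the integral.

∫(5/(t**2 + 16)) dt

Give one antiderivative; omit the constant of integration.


Answer: 5*atan(t/4)/4.


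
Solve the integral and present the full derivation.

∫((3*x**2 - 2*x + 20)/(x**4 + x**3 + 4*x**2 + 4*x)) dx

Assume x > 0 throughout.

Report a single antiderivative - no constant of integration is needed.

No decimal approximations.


Step 1. Decompose ∫((3*x**2 - 2*x + 20)/(x**4 + x**3 + 4*x**2 + 4*x)) dx by partial fractions, (3*x**2 - 2*x + 20)/(x**4 + x**3 + 4*x**2 + 4*x) = -2/(x**2 + 4) - 5/(x + 1) + 5/x: now ∫(5/x) dx + ∫(-5/(x + 1)) dx + ∫(-2/(x**2 + 4)) dx.
Step 2. Evaluate the standard form [assuming x > 0]: now 5*log(x) + ∫(-5/(x + 1)) dx + ∫(-2/(x**2 + 4)) dx.
Step 3. Evaluate the standard form [assuming x > -1]: now 5*log(x) - 5*log(x + 1) + ∫(-2/(x**2 + 4)) dx.
Step 4. Evaluate the standard form: now 5*log(x) - 5*log(x + 1) - atan(x/2).
Answer: 5*log(x) - 5*log(x + 1) - atan(x/2).


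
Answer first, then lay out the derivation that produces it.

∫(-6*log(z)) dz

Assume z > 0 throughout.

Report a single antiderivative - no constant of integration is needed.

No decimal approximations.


The answer is -6*z*log(z) + 6*z.
Step 1. Integrate ∫(-6*log(z)) dz by parts with u = log(z), dv = (-6) dz, so v = -6*z [assuming z > 0]: now -6*z*log(z) + ∫(6) dz.
Step 2. Evaluate the standard form: now -6*z*log(z) + 6*z.
Answer: -6*z*log(z) + 6*z.


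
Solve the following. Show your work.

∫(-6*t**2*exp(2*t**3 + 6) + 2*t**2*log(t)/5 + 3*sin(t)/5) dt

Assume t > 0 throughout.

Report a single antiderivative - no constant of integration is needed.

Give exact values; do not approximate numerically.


Step 1. Rewrite: now ∫(-6*t**2*exp(2*t**3 + 6)) dt + ∫(2*t**2*log(t)/5) dt + ∫(3*sin(t)/5) dt.
Step 2. Evaluate the standard form: now -3*cos(t)/5 + ∫(-6*t**2*exp(2*t**3 + 6)) dt + ∫(2*t**2*log(t)/5) dt.
Step 3. Substitute u = t**3 + 3, turning ∫(-6*t**2*exp(2*t**3 + 6)) dt into ∫(-2*exp(2*u)) du: now -3*cos(t)/5 + ∫(2*t**2*log(t)/5) dt + ∫(-2*exp(2*u)) du.
Step 4. Evaluate the standard form: now -exp(2*u) - 3*cos(t)/5 + ∫(2*t**2*log(t)/5) dt.
Step 5. Substitute back u = t**3 + 3: now -exp(2*t**3 + 6) - 3*cos(t)/5 + ∫(2*t**2*log(t)/5) dt.
Step 6. Integrate ∫(2*t**2*log(t)/5) dt by parts with u = log(t), dv = (2*t**2/5) dt, so v = 2*t**3/15 [assuming t > 0]: now 2*t**3*log(t)/15 - exp(2*t**3 + 6) - 3*cos(t)/5 + ∫(-2*t**2/15) dt.
Step 7. Evaluate the standard form: now 2*t**3*log(t)/15 - 2*t**3/45 - exp(2*t**3 + 6) - 3*cos(t)/5.
Answer: 2*t**3*log(t)/15 - 2*t**3/45 - exp(2*t**3 + 6) - 3*cos(t)/5.


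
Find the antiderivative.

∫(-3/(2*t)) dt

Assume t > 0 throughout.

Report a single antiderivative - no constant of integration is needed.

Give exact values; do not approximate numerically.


Answer: -3*log(t)/2.


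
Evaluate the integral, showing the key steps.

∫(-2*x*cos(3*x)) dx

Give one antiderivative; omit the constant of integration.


Step 1. Integrate ∫(-2*x*cos(3*x)) dx by parts with u = x, dv = (-2*cos(3*x)) dx, so v = -2*sin(3*x)/3: now -2*x*sin(3*x)/3 + ∫(2*sin(3*x)/3) dx.
Step 2. Evaluate the standard form: now -2*x*sin(3*x)/3 - 2*cos(3*x)/9.
Answer: -2*x*sin(3*x)/3 - 2*cos(3*x)/9.


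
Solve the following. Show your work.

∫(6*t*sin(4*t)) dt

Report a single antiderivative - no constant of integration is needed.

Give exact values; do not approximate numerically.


Step 1. Integrate ∫(6*t*sin(4*t)) dt by parts with u = t, dv = (6*sin(4*t)) dt, so v = -3*cos(4*t)/2: now -3*t*cos(4*t)/2 + ∫(3*cos(4*t)/2) dt.
Step 2. Evaluate the standard form: now -3*t*cos(4*t)/2 + 3*sin(4*t)/8.
Answer: -3*t*cos(4*t)/2 + 3*sin(4*t)/8.


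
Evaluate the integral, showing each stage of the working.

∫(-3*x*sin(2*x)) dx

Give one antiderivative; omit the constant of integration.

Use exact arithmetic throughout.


Step 1. Integrate ∫(-3*x*sin(2*x)) dx by parts with u = x, dv = (-3*sin(2*x)) dx, so v = 3*cos(2*x)/2: now 3*x*cos(2*x)/2 + ∫(-3*cos(2*x)/2) dx.
Step 2. Evaluate the standard form: now 3*x*cos(2*x)/2 - 3*sin(2*x)/4.
Answer: 3*x*cos(2*x)/2 - 3*sin(2*x)/4.


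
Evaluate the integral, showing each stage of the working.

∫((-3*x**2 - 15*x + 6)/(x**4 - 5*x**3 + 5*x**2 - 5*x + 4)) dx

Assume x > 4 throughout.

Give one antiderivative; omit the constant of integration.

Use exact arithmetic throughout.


Step 1. Decompose ∫((-3*x**2 - 15*x + 6)/(x**4 - 5*x**3 + 5*x**2 - 5*x + 4)) dx by partial fractions, (-3*x**2 - 15*x + 6)/(x**4 - 5*x**3 + 5*x**2 - 5*x + 4) = 3/(x**2 + 1) + 2/(x - 1) - 2/(x - 4): now ∫(-2/(x - 4)) dx + ∫(2/(x - 1)) dx + ∫(3/(x**2 + 1)) dx.
Step 2. Evaluate the standard form [assuming x > 1]: now 2*log(x - 1) + ∫(-2/(x - 4)) dx + ∫(3/(x**2 + 1)) dx.
Step 3. Evaluate the standard form [assuming x > 4]: now -2*log(x - 4) + 2*log(x - 1) + ∫(3/(x**2 + 1)) dx.
Step 4. Evaluate the standard form: now -2*log(x - 4) + 2*log(x - 1) + 3*atan(x).
Answer: -2*log(x - 4) + 2*log(x - 1) + 3*atan(x).


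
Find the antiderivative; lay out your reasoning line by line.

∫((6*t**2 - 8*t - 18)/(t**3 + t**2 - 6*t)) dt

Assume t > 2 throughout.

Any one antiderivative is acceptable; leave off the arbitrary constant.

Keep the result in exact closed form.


Step 1. Decompose ∫((6*t**2 - 8*t - 18)/(t**3 + t**2 - 6*t)) dt by partial fractions, (6*t**2 - 8*t - 18)/(t**3 + t**2 - 6*t) = 4/(t + 3) - 1/(t - 2) + 3/t: now ∫(3/t) dt + ∫(-1/(t - 2)) dt + ∫(4/(t + 3)) dt.
Step 2. Evaluate the standard form [assuming t > 0]: now 3*log(t) + ∫(-1/(t - 2)) dt + ∫(4/(t + 3)) dt.
Step 3. Evaluate the standard form [assuming t > -3]: now 3*log(t) + 4*log(t + 3) + ∫(-1/(t - 2)) dt.
Step 4. Evaluate the standard form [assuming t > 2]: now 3*log(t) - log(t - 2) + 4*log(t + 3).
Answer: 3*log(t) - log(t - 2) + 4*log(t + 3).


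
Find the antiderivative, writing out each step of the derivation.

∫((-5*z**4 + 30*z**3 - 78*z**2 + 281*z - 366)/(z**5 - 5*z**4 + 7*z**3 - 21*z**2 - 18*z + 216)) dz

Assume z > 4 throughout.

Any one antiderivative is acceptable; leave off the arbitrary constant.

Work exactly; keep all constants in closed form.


Step 1. Decompose ∫((-5*z**4 + 30*z**3 - 78*z**2 + 281*z - 366)/(z**5 - 5*z**4 + 7*z**3 - 21*z**2 - 18*z + 216)) dz by partial fractions, (-5*z**4 + 30*z**3 - 78*z**2 + 281*z - 366)/(z**5 - 5*z**4 + 7*z**3 - 21*z**2 - 18*z + 216) = -1/(z**2 + 9) - 4/(z + 2) - 2/(z - 3) + 1/(z - 4): now ∫(1/(z - 4)) dz + ∫(-2/(z - 3)) dz + ∫(-4/(z + 2)) dz + ∫(-1/(z**2 + 9)) dz.
Step 2. Evaluate the standard form [assuming z > 3]: now -2*log(z - 3) + ∫(1/(z - 4)) dz + ∫(-4/(z + 2)) dz + ∫(-1/(z**2 + 9)) dz.
Step 3. Evaluate the standard form [assuming z > 4]: now log(z - 4) - 2*log(z - 3) + ∫(-4/(z + 2)) dz + ∫(-1/(z**2 + 9)) dz.
Step 4. Evaluate the standard form [assuming z > -2]: now log(z - 4) - 2*log(z - 3) - 4*log(z + 2) + ∫(-1/(z**2 + 9)) dz.
Step 5. Evaluate the standard form: now log(z - 4) - 2*log(z - 3) - 4*log(z + 2) - atan(z/3)/3.
Answer: log(z - 4) - 2*log(z - 3) - 4*log(z + 2) - atan(z/3)/3.


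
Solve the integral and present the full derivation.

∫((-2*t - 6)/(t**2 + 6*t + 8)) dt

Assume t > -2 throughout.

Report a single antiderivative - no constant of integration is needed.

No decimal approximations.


Step 1. Decompose ∫((-2*t - 6)/(t**2 + 6*t + 8)) dt by partial fractions, (-2*t - 6)/(t**2 + 6*t + 8) = -1/(t + 4) - 1/(t + 2): now ∫(-1/(t + 2)) dt + ∫(-1/(t + 4)) dt.
Step 2. Evaluate the standard form [assuming t > -2]: now -log(t + 2) + ∫(-1/(t + 4)) dt.
Step 3. Evaluate the standard form [assuming t > -4]: now -log(t + 2) - log(t + 4).
Answer: -log(t + 2) - log(t + 4).


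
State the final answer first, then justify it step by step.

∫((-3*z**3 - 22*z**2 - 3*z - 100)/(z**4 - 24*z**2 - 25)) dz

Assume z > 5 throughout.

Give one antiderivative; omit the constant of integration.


The answer is -4*log(z - 5) + log(z + 5) + 3*atan(z).
Step 1. Decompose ∫((-3*z**3 - 22*z**2 - 3*z - 100)/(z**4 - 24*z**2 - 25)) dz by partial fractions, (-3*z**3 - 22*z**2 - 3*z - 100)/(z**4 - 24*z**2 - 25) = 3/(z**2 + 1) + 1/(z + 5) - 4/(z - 5): now ∫(-4/(z - 5)) dz + ∫(1/(z + 5)) dz + ∫(3/(z**2 + 1)) dz.
Step 2. Evaluate the standard form [assuming z > -5]: now log(z + 5) + ∫(-4/(z - 5)) dz + ∫(3/(z**2 + 1)) dz.
Step 3. Evaluate the standard form [assuming z > 5]: now -4*log(z - 5) + log(z + 5) + ∫(3/(z**2 + 1)) dz.
Step 4. Evaluate the standard form: now -4*log(z - 5) + log(z + 5) + 3*atan(z).
Answer: -4*log(z - 5) + log(z + 5) + 3*atan(z).


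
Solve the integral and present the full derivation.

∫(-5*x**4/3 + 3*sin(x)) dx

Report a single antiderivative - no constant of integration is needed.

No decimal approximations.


Step 1. Rewrite: now ∫(-5*x**4/3) dx + ∫(3*sin(x)) dx.
Step 2. Evaluate the standard form: now -3*cos(x) + ∫(-5*x**4/3) dx.
Step 3. Evaluate the standard form: now -x**5/3 - 3*cos(x).
Answer: -x**5/3 - 3*cos(x).


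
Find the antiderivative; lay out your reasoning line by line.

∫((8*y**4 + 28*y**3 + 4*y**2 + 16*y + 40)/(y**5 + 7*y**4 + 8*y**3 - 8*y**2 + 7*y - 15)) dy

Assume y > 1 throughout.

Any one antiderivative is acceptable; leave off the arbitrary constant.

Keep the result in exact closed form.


Step 1. Decompose ∫((8*y**4 + 28*y**3 + 4*y**2 + 16*y + 40)/(y**5 + 7*y**4 + 8*y**3 - 8*y**2 + 7*y - 15)) dy by partial fractions, (8*y**4 + 28*y**3 + 4*y**2 + 16*y + 40)/(y**5 + 7*y**4 + 8*y**3 - 8*y**2 + 7*y - 15) = -2/(y**2 + 1) + 5/(y + 5) + 1/(y + 3) + 2/(y - 1): now ∫(2/(y - 1)) dy + ∫(1/(y + 3)) dy + ∫(5/(y + 5)) dy + ∫(-2/(y**2 + 1)) dy.
Step 2. Evaluate the standard form [assuming y > 1]: now 2*log(y - 1) + ∫(1/(y + 3)) dy + ∫(5/(y + 5)) dy + ∫(-2/(y**2 + 1)) dy.
Step 3. Evaluate the standard form [assuming y > -5]: now 2*log(y - 1) + 5*log(y + 5) + ∫(1/(y + 3)) dy + ∫(-2/(y**2 + 1)) dy.
Step 4. Evaluate the standard form [assuming y > -3]: now 2*log(y - 1) + log(y + 3) + 5*log(y + 5) + ∫(-2/(y**2 + 1)) dy.
Step 5. Evaluate the standard form: now 2*log(y - 1) + log(y + 3) + 5*log(y + 5) - 2*atan(y).
Answer: 2*log(y - 1) + log(y + 3) + 5*log(y + 5) - 2*atan(y).


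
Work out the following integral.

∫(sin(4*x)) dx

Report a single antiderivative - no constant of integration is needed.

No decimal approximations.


Answer: -cos(4*x)/4.


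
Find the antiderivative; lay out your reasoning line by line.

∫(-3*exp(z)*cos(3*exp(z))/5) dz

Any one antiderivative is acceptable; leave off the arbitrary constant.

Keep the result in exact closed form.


Step 1. Substitute u = exp(z), turning ∫(-3*exp(z)*cos(3*exp(z))/5) dz into ∫(-3*cos(3*u)/5) du: now ∫(-3*cos(3*u)/5) du.
Step 2. Evaluate the standard form: now -sin(3*u)/5.
Step 3. Substitute back u = exp(z): now -sin(3*exp(z))/5.
Answer: -sin(3*exp(z))/5.


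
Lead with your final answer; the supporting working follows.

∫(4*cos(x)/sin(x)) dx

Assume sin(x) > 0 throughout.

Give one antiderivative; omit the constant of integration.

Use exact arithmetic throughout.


The answer is 4*log(sin(x)).
Step 1. Substitute u = sin(x), turning ∫(4*cos(x)/sin(x)) dx into ∫(4/u) du: now ∫(4/u) du.
Step 2. Evaluate the standard form [assuming u > 0]: now 4*log(u).
Step 3. Substitute back u = sin(x): now 4*log(sin(x)).
Answer: 4*log(sin(x)).


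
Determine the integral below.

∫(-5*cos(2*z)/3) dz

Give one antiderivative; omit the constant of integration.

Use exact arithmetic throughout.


Answer: -5*sin(2*z)/6.


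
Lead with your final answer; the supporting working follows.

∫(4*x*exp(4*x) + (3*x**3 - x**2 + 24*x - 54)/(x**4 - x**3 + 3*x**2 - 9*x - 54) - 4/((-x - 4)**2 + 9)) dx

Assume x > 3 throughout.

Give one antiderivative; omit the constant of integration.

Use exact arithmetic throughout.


The answer is x*exp(4*x) - exp(4*x)/4 + log(x - 3) + 2*log(x + 2) + atan(x/3) - 4*atan(x/3 + 4/3)/3.
Step 1. Rewrite: now ∫(4*x*exp(4*x)) dx + ∫((3*x**3 - x**2 + 24*x - 54)/(x**4 - x**3 + 3*x**2 - 9*x - 54)) dx + ∫(-4/((-x - 4)**2 + 9)) dx.
Step 2. Substitute u = -x - 4, turning ∫(-4/((-x - 4)**2 + 9)) dx into ∫(4/(u**2 + 9)) du: now ∫(4*x*exp(4*x)) dx + ∫((3*x**3 - x**2 + 24*x - 54)/(x**4 - x**3 + 3*x**2 - 9*x - 54)) dx + ∫(4/(u**2 + 9)) du.
Step 3. Evaluate the standard form: now 4*atan(u/3)/3 + ∫(4*x*exp(4*x)) dx + ∫((3*x**3 - x**2 + 24*x - 54)/(x**4 - x**3 + 3*x**2 - 9*x - 54)) dx.
Step 4. Substitute back u = -x - 4: now -4*atan(x/3 + 4/3)/3 + ∫(4*x*exp(4*x)) dx + ∫((3*x**3 - x**2 + 24*x - 54)/(x**4 - x**3 + 3*x**2 - 9*x - 54)) dx.
Step 5. Decompose ∫((3*x**3 - x**2 + 24*x - 54)/(x**4 - x**3 + 3*x**2 - 9*x - 54)) dx by partial fractions, (3*x**3 - x**2 + 24*x - 54)/(x**4 - x**3 + 3*x**2 - 9*x - 54) = 3/(x**2 + 9) + 2/(x + 2) + 1/(x - 3): now -4*atan(x/3 + 4/3)/3 + ∫(4*x*exp(4*x)) dx + ∫(1/(x - 3)) dx + ∫(2/(x + 2)) dx + ∫(3/(x**2 + 9)) dx.
Step 6. Evaluate the standard form [assuming x > -2]: now 2*log(x + 2) - 4*atan(x/3 + 4/3)/3 + ∫(4*x*exp(4*x)) dx + ∫(1/(x - 3)) dx + ∫(3/(x**2 + 9)) dx.
Step 7. Evaluate the standard form [assuming x > 3]: now log(x - 3) + 2*log(x + 2) - 4*atan(x/3 + 4/3)/3 + ∫(4*x*exp(4*x)) dx + ∫(3/(x**2 + 9)) dx.
Step 8. Evaluate the standard form: now log(x - 3) + 2*log(x + 2) + atan(x/3) - 4*atan(x/3 + 4/3)/3 + ∫(4*x*exp(4*x)) dx.
Step 9. Integrate ∫(4*x*exp(4*x)) dx by parts with u = x, dv = (4*exp(4*x)) dx, so v = exp(4*x): now x*exp(4*x) + log(x - 3) + 2*log(x + 2) + atan(x/3) - 4*atan(x/3 + 4/3)/3 + ∫(-exp(4*x)) dx.
Step 10. Evaluate the standard form: now x*exp(4*x) - exp(4*x)/4 + log(x - 3) + 2*log(x + 2) + atan(x/3) - 4*atan(x/3 + 4/3)/3.
Answer: x*exp(4*x) - exp(4*x)/4 + log(x - 3) + 2*log(x + 2) + atan(x/3) - 4*atan(x/3 + 4/3)/3.


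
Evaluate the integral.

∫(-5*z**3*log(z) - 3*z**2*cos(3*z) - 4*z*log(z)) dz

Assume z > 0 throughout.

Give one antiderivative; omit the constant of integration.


Answer: -5*z**4*log(z)/4 + 5*z**4/16 - 2*z**2*log(z) - z**2*sin(3*z) + z**2 - 2*z*cos(3*z)/3 + 2*sin(3*z)/9.


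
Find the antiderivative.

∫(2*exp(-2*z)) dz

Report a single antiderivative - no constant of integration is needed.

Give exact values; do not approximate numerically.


Answer: -exp(-2*z).


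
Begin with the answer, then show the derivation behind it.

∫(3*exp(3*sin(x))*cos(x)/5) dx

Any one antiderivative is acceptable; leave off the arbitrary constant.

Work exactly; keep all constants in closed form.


The answer is exp(3*sin(x))/5.
Step 1. Substitute u = sin(x), turning ∫(3*exp(3*sin(x))*cos(x)/5) dx into ∫(3*exp(3*u)/5) du: now ∫(3*exp(3*u)/5) du.
Step 2. Evaluate the standard form: now exp(3*u)/5.
Step 3. Substitute back u = sin(x): now exp(3*sin(x))/5.
Answer: exp(3*sin(x))/5.


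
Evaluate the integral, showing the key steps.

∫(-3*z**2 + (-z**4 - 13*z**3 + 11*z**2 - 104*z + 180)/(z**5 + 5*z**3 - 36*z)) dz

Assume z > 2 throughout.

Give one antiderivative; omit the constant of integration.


Step 1. Rewrite: now ∫(-3*z**2) dz + ∫((-z**4 - 13*z**3 + 11*z**2 - 104*z + 180)/(z**5 + 5*z**3 - 36*z)) dz.
Step 2. Decompose ∫((-z**4 - 13*z**3 + 11*z**2 - 104*z + 180)/(z**5 + 5*z**3 - 36*z)) dz by partial fractions, (-z**4 - 13*z**3 + 11*z**2 - 104*z + 180)/(z**5 + 5*z**3 - 36*z) = -1/(z**2 + 9) + 5/(z + 2) - 1/(z - 2) - 5/z: now ∫(-5/z) dz + ∫(-3*z**2) dz + ∫(-1/(z - 2)) dz + ∫(5/(z + 2)) dz + ∫(-1/(z**2 + 9)) dz.
Step 3. Evaluate the standard form [assuming z > 2]: now -log(z - 2) + ∫(-5/z) dz + ∫(-3*z**2) dz + ∫(5/(z + 2)) dz + ∫(-1/(z**2 + 9)) dz.
Step 4. Evaluate the standard form [assuming z > 0]: now -5*log(z) - log(z - 2) + ∫(-3*z**2) dz + ∫(5/(z + 2)) dz + ∫(-1/(z**2 + 9)) dz.
Step 5. Evaluate the standard form [assuming z > -2]: now -5*log(z) - log(z - 2) + 5*log(z + 2) + ∫(-3*z**2) dz + ∫(-1/(z**2 + 9)) dz.
Step 6. Evaluate the standard form: now -5*log(z) - log(z - 2) + 5*log(z + 2) - atan(z/3)/3 + ∫(-3*z**2) dz.
Step 7. Evaluate the standard form: now -z**3 - 5*log(z) - log(z - 2) + 5*log(z + 2) - atan(z/3)/3.
Answer: -z**3 - 5*log(z) - log(z - 2) + 5*log(z + 2) - atan(z/3)/3.


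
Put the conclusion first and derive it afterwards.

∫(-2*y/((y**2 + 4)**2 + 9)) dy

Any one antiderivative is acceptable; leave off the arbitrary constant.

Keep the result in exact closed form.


The answer is -atan(y**2/3 + 4/3)/3.
Step 1. Substitute u = y**2 + 4, turning ∫(-2*y/((y**2 + 4)**2 + 9)) dy into ∫(-1/(u**2 + 9)) du: now ∫(-1/(u**2 + 9)) du.
Step 2. Evaluate the standard form: now -atan(u/3)/3.
Step 3. Substitute back u = y**2 + 4: now -atan(y**2/3 + 4/3)/3.
Answer: -atan(y**2/3 + 4/3)/3.


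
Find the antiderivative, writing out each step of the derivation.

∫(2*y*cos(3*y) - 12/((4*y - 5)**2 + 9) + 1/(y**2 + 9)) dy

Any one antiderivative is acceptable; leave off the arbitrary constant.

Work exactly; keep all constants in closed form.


Step 1. Rewrite: now ∫(2*y*cos(3*y)) dy + ∫(1/(y**2 + 9)) dy + ∫(-12/((4*y - 5)**2 + 9)) dy.
Step 2. Integrate ∫(2*y*cos(3*y)) dy by parts with u = y, dv = (2*cos(3*y)) dy, so v = 2*sin(3*y)/3: now 2*y*sin(3*y)/3 + ∫(1/(y**2 + 9)) dy + ∫(-12/((4*y - 5)**2 + 9)) dy + ∫(-2*sin(3*y)/3) dy.
Step 3. Evaluate the standard form: now 2*y*sin(3*y)/3 + 2*cos(3*y)/9 + ∫(1/(y**2 + 9)) dy + ∫(-12/((4*y - 5)**2 + 9)) dy.
Step 4. Substitute u = 4*y - 5, turning ∫(-12/((4*y - 5)**2 + 9)) dy into ∫(-3/(u**2 + 9)) du: now 2*y*sin(3*y)/3 + 2*cos(3*y)/9 + ∫(-3/(u**2 + 9)) du + ∫(1/(y**2 + 9)) dy.
Step 5. Evaluate the standard form: now 2*y*sin(3*y)/3 + 2*cos(3*y)/9 - atan(u/3) + ∫(1/(y**2 + 9)) dy.
Step 6. Substitute back u = 4*y - 5: now 2*y*sin(3*y)/3 + 2*cos(3*y)/9 - atan(4*y/3 - 5/3) + ∫(1/(y**2 + 9)) dy.
Step 7. Evaluate the standard form: now 2*y*sin(3*y)/3 + 2*cos(3*y)/9 + atan(y/3)/3 - atan(4*y/3 - 5/3).
Answer: 2*y*sin(3*y)/3 + 2*cos(3*y)/9 + atan(y/3)/3 - atan(4*y/3 - 5/3).


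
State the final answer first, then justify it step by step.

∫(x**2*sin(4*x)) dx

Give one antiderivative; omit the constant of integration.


The answer is -x**2*cos(4*x)/4 + x*sin(4*x)/8 + cos(4*x)/32.
Step 1. Integrate ∫(x**2*sin(4*x)) dx by parts with u = x**2, dv = (sin(4*x)) dx, so v = -cos(4*x)/4: now -x**2*cos(4*x)/4 + ∫(x*cos(4*x)/2) dx.
Step 2. Integrate ∫(x*cos(4*x)/2) dx by parts with u = x, dv = (cos(4*x)/2) dx, so v = sin(4*x)/8: now -x**2*cos(4*x)/4 + x*sin(4*x)/8 + ∫(-sin(4*x)/8) dx.
Step 3. Evaluate the standard form: now -x**2*cos(4*x)/4 + x*sin(4*x)/8 + cos(4*x)/32.
Answer: -x**2*cos(4*x)/4 + x*sin(4*x)/8 + cos(4*x)/32.


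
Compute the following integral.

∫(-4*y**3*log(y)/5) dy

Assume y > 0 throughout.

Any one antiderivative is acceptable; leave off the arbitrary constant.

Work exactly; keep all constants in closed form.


Answer: -y**4*log(y)/5 + y**4/20.


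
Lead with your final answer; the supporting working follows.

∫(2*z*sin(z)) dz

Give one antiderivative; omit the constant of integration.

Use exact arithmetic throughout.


The answer is -2*z*cos(z) + 2*sin(z).
Step 1. Integrate ∫(2*z*sin(z)) dz by parts with u = z, dv = (2*sin(z)) dz, so v = -2*cos(z): now -2*z*cos(z) + ∫(2*cos(z)) dz.
Step 2. Evaluate the standard form: now -2*z*cos(z) + 2*sin(z).
Answer: -2*z*cos(z) + 2*sin(z).
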